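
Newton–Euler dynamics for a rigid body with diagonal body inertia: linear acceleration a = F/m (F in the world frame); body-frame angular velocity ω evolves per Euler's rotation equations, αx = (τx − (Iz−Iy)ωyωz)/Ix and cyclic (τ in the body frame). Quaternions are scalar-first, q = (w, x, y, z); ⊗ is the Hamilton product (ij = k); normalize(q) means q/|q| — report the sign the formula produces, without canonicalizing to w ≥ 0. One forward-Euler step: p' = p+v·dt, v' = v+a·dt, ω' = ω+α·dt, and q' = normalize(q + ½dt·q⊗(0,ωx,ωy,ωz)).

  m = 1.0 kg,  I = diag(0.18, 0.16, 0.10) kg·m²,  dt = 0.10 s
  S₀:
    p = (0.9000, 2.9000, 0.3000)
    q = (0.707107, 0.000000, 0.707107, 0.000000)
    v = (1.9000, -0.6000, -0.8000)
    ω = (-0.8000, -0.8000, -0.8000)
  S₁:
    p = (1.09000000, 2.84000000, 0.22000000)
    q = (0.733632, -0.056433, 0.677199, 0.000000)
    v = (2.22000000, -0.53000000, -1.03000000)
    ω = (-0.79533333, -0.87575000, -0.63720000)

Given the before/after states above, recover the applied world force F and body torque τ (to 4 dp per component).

F = (3.2000, 0.7000, -2.3000)
τ = (-0.0300, -0.0700, 0.1500)

Δω = ω₁−ω₀ = (0.00466667, -0.07575000, 0.16280000)
gyro term ω₀×Iω₀ = (-0.0384, 0.0512, -0.0128)
applied torque τ = (-0.0300, -0.0700, 0.1500)
Δv = v₁−v₀ = (0.32000000, 0.07000000, -0.23000000)
m·(v₁−v₀)/dt = (3.2000, 0.7000, -2.3000)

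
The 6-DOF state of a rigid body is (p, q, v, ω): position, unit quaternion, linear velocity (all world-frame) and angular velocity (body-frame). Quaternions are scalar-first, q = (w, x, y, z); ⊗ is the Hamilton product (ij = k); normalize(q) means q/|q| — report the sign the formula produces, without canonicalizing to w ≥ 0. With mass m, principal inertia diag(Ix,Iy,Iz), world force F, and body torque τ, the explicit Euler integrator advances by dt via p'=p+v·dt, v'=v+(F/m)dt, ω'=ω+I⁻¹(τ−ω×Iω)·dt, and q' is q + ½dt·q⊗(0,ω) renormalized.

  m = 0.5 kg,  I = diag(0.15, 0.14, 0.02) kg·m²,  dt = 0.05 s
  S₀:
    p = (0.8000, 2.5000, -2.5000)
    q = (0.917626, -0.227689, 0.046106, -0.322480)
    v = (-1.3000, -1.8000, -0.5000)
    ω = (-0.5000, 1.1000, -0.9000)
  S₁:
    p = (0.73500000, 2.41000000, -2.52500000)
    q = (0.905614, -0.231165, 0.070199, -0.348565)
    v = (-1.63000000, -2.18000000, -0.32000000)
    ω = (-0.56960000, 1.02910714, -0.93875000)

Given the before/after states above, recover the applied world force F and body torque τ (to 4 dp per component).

F = (-3.3000, -3.8000, 1.8000)
τ = (-0.0900, -0.1400, -0.0100)

velocity change Δv = (-0.33000000, -0.38000000, 0.18000000)
m·(v₁−v₀)/dt = (-3.3000, -3.8000, 1.8000)
rate change Δω = (-0.06960000, -0.07089286, -0.03875000)
gyro term ω₀×Iω₀ = (0.1188, 0.0585, 0.0055)
I·α + gyro = (-0.0900, -0.1400, -0.0100)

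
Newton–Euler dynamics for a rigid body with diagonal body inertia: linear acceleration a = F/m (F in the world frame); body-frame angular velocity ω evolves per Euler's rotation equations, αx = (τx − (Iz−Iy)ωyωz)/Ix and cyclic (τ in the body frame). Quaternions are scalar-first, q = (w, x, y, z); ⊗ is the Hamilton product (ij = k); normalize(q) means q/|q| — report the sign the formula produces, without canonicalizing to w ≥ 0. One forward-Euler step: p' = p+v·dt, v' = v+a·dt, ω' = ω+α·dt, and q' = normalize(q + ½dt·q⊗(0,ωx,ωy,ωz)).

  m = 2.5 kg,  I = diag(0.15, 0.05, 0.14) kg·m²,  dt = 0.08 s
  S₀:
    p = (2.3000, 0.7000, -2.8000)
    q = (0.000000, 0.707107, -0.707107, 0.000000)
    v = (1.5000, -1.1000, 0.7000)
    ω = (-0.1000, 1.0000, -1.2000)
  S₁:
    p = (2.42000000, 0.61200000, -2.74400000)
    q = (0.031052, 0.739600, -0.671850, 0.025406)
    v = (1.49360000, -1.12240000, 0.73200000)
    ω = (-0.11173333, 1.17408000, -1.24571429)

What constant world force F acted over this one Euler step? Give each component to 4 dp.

v₁ − v₀ = (-0.00640000, -0.02240000, 0.03200000)
applied force F = (-0.2000, -0.7000, 1.0000)

F = (-0.2000, -0.7000, 1.0000)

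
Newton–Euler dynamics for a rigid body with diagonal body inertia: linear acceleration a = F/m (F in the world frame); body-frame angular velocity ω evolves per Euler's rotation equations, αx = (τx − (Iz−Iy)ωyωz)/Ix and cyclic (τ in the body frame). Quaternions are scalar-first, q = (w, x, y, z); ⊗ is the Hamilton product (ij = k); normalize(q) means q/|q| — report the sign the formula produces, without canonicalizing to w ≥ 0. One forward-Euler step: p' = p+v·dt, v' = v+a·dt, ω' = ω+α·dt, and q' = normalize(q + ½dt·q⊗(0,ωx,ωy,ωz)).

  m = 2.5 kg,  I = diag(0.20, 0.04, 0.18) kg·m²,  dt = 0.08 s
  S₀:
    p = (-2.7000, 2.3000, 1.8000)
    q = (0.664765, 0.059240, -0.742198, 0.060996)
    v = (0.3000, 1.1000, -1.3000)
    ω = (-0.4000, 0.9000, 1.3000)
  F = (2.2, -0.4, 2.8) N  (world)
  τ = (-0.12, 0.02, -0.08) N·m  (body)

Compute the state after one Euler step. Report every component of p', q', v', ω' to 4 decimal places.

p' = (-2.6760, 2.3880, 1.6960)
q' = (0.6878, 0.0078, -0.7208, 0.0856)
v' = (0.3704, 1.0872, -1.2104)
ω' = (-0.5135, 0.9608, 1.2388)

a = F/m = (0.8800, -0.1600, 1.1200)
p + v·dt = (-2.6760, 2.3880, 1.6960)
v' = v + a·dt = (0.3704, 1.0872, -1.2104)
precession coupling ω×(Iω) = (0.1638, -0.0104, 0.0576)
α = I⁻¹(τ − ω×Iω) = (-1.4190, 0.7600, -0.7644)
new body rate ω' = (-0.5135, 0.9608, 1.2388)
2q̇ = q⊗(0,ω) = (0.6123794, -1.2856598, 0.4968781, 0.6206313)
q' = normalize(q + ½dt·q⊗(0,ω)) = (0.6878, 0.0078, -0.7208, 0.0856)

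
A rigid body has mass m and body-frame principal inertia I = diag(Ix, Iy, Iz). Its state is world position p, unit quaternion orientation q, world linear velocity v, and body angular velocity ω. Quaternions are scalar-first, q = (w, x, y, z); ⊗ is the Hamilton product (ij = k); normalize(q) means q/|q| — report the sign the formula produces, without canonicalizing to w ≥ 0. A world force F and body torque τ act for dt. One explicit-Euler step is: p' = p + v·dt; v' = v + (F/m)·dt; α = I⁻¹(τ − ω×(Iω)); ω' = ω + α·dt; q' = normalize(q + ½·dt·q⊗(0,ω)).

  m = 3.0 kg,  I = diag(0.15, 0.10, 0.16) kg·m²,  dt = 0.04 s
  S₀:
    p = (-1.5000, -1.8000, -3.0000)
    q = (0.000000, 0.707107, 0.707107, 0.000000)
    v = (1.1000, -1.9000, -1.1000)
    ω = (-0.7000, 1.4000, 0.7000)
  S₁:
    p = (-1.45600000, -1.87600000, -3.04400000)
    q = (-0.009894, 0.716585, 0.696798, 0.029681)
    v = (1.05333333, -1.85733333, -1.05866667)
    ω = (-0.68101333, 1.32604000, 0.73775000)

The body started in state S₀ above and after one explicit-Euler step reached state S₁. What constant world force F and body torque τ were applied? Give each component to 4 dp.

F = (-3.5000, 3.2000, 3.1000)
τ = (0.1300, -0.1800, 0.2000)

ω₁ − ω₀ = (0.01898667, -0.07396000, 0.03775000)
precession coupling = (0.0588, 0.0049, 0.0490)
applied torque τ = (0.1300, -0.1800, 0.2000)
Δv = v₁−v₀ = (-0.04666667, 0.04266667, 0.04133333)
m·(v₁−v₀)/dt = (-3.5000, 3.2000, 3.1000)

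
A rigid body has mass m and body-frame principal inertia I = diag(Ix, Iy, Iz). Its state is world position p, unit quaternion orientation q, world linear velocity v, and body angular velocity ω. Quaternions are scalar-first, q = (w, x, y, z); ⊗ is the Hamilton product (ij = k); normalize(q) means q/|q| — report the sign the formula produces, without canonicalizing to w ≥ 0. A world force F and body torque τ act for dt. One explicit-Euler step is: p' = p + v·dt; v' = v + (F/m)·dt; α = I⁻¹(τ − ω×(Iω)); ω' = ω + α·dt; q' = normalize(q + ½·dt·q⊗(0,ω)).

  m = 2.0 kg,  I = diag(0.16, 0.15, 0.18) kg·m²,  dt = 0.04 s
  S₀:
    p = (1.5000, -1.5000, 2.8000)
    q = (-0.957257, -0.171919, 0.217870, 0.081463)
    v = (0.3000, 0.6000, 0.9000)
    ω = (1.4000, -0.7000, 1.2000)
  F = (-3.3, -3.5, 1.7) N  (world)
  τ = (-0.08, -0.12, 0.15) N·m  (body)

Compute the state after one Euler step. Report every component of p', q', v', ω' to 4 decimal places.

p' = (1.5120, -1.4760, 2.8360)
q' = (-0.9506, -0.1922, 0.2375, 0.0548)
v' = (0.2340, 0.5300, 0.9340)
ω' = (1.3863, -0.7230, 1.2312)

gyro term ω×Iω = (-0.0252, -0.0336, 0.0098)
(τ − ω×Iω)/I = (-0.3425, -0.5760, 0.7789)
ω' = ω + α·dt = (1.3863, -0.7230, 1.2312)
Hamilton product q⊗(0,ω) = (0.2954400, -1.0216917, 0.9904309, -1.3333831)
updated quaternion q' = (-0.9506, -0.1922, 0.2375, 0.0548)
linear accel F/m = (-1.6500, -1.7500, 0.8500)
p' = p + v·dt = (1.5120, -1.4760, 2.8360)
v + (F/m)dt = (0.2340, 0.5300, 0.9340)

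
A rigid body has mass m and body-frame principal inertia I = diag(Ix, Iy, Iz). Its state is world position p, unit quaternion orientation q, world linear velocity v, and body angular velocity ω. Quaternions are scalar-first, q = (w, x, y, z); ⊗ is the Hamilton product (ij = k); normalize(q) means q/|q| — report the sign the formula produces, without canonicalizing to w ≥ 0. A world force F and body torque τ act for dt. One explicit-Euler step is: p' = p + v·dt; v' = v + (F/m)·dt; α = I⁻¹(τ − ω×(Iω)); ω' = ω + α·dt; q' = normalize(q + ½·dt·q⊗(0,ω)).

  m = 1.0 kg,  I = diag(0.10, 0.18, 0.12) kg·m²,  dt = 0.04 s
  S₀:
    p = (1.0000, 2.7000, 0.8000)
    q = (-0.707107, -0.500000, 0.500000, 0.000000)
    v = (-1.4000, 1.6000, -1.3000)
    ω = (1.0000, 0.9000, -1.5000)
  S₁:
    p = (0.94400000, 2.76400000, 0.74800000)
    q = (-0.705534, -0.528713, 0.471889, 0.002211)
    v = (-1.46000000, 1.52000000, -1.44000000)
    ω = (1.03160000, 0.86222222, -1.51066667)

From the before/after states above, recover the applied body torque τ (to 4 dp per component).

Δω = ω₁−ω₀ = (0.03160000, -0.03777778, -0.01066667)
applied torque τ = (0.1600, -0.1400, 0.0400)

τ = (0.1600, -0.1400, 0.0400)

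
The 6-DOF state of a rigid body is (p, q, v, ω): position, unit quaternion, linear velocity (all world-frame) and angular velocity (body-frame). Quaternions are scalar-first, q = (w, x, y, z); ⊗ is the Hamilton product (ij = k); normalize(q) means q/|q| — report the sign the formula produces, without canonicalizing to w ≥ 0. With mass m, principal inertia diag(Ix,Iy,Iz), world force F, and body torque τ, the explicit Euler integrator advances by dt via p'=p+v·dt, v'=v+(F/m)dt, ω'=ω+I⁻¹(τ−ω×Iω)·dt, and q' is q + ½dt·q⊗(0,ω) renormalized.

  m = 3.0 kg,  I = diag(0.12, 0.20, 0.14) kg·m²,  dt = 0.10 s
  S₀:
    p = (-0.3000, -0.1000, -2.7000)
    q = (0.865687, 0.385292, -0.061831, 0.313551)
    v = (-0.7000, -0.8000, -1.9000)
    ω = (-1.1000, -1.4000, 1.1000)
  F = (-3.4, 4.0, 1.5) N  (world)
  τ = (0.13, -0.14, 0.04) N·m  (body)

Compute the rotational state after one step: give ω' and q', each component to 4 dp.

ω×(Iω) gyroscopic = (0.0924, 0.0242, 0.1232)
α = I⁻¹(τ − ω×Iω) = (0.3133, -0.8210, -0.5943)
ω' = ω + α·dt = (-1.0687, -1.4821, 1.0406)
q⊗(0,ω) = (-0.0076483, -0.5812984, -1.9806891, 0.3448328)
q + ½dt·q⊗(0,ω), renormalized = (0.8606, 0.3543, -0.1600, 0.3290)

ω' = (-1.0687, -1.4821, 1.0406)
q' = (0.8606, 0.3543, -0.1600, 0.3290)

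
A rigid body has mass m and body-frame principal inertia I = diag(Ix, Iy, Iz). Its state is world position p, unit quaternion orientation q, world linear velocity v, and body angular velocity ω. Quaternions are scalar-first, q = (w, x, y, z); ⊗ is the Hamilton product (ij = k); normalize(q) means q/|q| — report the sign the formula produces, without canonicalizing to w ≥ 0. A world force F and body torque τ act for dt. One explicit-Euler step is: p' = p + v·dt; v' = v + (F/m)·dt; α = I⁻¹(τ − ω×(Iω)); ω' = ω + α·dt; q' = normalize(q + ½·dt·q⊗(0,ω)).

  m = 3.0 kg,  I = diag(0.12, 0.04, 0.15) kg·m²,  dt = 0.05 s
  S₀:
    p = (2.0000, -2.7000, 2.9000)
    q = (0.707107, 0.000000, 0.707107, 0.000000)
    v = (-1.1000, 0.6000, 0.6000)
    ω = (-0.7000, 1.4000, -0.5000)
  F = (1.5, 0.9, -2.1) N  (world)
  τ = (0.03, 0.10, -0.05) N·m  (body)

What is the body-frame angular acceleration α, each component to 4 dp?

ω×(Iω) gyroscopic = (-0.0770, -0.0105, 0.0784)
(τ − ω×Iω)/I = (0.8917, 2.7625, -0.8560)

α = (0.8917, 2.7625, -0.8560)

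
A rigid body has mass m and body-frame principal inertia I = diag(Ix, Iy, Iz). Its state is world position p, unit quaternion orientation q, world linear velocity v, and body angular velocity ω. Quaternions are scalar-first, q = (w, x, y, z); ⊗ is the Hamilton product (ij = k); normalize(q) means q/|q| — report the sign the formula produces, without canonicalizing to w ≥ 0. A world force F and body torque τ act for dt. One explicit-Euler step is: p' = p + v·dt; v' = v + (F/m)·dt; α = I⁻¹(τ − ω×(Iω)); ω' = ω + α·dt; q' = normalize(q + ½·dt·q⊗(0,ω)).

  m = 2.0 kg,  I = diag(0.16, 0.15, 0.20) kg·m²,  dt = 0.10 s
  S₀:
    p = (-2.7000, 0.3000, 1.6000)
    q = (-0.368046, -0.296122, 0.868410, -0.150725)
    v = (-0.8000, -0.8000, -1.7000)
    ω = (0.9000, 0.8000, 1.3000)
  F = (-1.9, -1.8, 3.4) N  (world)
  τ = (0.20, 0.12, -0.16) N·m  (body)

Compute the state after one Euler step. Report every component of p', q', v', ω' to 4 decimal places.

(τ − ω×Iω)/I = (0.9250, 1.1120, -0.7640)
ω' = ω + α·dt = (0.9925, 0.9112, 1.2236)
2q̇ = q⊗(0,ω) = (-0.2322757, 0.9182716, -0.0451307, -1.4969264)
updated quaternion q' = (-0.3782, -0.2492, 0.8628, -0.2247)
a = F/m = (-0.9500, -0.9000, 1.7000)
p' = p + v·dt = (-2.7800, 0.2200, 1.4300)
new velocity v' = (-0.8950, -0.8900, -1.5300)

p' = (-2.7800, 0.2200, 1.4300)
q' = (-0.3782, -0.2492, 0.8628, -0.2247)
v' = (-0.8950, -0.8900, -1.5300)
ω' = (0.9925, 0.9112, 1.2236)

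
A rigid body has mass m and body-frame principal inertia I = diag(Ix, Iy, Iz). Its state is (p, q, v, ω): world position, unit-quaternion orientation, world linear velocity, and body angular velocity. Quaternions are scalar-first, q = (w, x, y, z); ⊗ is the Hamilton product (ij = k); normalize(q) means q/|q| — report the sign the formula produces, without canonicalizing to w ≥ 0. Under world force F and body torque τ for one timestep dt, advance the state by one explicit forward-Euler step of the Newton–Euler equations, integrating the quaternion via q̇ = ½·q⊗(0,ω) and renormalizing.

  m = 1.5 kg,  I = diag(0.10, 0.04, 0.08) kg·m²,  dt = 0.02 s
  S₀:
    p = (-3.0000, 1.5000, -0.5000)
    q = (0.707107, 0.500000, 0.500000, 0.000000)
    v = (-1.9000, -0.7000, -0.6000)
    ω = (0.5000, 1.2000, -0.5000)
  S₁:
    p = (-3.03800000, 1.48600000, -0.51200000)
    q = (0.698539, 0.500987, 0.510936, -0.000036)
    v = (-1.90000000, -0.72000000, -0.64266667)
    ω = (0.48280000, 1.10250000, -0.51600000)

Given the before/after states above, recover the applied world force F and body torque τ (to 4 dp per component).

Δv = v₁−v₀ = (0.00000000, -0.02000000, -0.04266667)
applied force F = (0.0000, -1.5000, -3.2000)
rate change Δω = (-0.01720000, -0.09750000, -0.01600000)
applied torque τ = (-0.1100, -0.2000, -0.1000)

F = (0.0000, -1.5000, -3.2000)
τ = (-0.1100, -0.2000, -0.1000)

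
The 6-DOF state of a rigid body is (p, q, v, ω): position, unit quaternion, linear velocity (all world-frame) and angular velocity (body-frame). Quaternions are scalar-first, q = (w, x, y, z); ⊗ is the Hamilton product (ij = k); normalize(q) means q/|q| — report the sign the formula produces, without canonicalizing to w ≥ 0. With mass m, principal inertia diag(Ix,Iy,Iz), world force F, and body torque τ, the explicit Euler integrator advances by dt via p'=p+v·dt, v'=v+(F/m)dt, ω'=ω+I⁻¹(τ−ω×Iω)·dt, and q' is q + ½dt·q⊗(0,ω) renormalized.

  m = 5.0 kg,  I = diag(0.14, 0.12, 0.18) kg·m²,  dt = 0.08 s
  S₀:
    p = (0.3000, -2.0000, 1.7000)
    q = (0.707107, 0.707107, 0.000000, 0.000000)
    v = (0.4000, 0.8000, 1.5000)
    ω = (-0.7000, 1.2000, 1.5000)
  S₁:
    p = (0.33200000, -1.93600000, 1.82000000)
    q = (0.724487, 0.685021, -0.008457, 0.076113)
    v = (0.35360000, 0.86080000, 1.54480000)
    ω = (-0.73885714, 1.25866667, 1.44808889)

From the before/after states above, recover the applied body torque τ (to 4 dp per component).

τ = (0.0400, 0.1300, -0.1000)

ω₁ − ω₀ = (-0.03885714, 0.05866667, -0.05191111)
gyro term ω₀×Iω₀ = (0.1080, 0.0420, 0.0168)
applied torque τ = (0.0400, 0.1300, -0.1000)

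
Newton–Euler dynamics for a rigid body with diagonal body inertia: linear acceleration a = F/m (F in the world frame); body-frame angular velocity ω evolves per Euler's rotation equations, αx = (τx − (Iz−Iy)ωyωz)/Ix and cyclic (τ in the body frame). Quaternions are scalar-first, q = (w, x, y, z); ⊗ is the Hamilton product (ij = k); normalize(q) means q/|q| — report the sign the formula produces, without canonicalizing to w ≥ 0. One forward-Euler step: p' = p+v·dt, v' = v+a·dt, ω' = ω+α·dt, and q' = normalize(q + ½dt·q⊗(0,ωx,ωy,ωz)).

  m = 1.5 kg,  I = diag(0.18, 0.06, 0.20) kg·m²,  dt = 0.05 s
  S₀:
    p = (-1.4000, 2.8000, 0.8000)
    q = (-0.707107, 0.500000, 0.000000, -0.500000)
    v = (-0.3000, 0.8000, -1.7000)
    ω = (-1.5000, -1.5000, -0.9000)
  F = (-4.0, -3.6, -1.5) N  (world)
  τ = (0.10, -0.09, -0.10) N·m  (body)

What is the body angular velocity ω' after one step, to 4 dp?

ω' = (-1.5247, -1.5525, -0.8575)

angular accel α = (-0.4944, -1.0500, 0.8500)
ω' = ω + α·dt = (-1.5247, -1.5525, -0.8575)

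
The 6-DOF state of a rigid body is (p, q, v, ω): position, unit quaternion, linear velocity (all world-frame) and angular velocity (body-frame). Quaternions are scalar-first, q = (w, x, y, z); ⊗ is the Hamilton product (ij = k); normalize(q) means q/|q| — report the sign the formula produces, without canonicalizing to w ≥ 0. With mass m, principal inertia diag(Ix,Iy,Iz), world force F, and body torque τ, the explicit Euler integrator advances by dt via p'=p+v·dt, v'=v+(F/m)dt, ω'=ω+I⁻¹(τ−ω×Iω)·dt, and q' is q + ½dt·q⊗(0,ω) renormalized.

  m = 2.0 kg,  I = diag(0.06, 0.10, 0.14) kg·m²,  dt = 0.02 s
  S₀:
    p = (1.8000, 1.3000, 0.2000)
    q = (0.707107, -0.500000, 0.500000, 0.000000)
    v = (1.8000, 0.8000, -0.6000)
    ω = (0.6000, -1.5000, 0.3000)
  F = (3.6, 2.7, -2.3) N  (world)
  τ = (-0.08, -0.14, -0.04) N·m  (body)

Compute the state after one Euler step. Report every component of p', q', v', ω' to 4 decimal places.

p' = (1.8360, 1.3160, 0.1880)
q' = (0.7175, -0.4942, 0.4908, 0.0066)
v' = (1.8360, 0.8270, -0.6230)
ω' = (0.5793, -1.5251, 0.2994)

angular accel α = (-1.0333, -1.2560, -0.0286)
new body rate ω' = (0.5793, -1.5251, 0.2994)
q⊗(0,ω) = (1.0500000, 0.5742642, -0.9106605, 0.6621321)
updated quaternion q' = (0.7175, -0.4942, 0.4908, 0.0066)
new position p' = (1.8360, 1.3160, 0.1880)
new velocity v' = (1.8360, 0.8270, -0.6230)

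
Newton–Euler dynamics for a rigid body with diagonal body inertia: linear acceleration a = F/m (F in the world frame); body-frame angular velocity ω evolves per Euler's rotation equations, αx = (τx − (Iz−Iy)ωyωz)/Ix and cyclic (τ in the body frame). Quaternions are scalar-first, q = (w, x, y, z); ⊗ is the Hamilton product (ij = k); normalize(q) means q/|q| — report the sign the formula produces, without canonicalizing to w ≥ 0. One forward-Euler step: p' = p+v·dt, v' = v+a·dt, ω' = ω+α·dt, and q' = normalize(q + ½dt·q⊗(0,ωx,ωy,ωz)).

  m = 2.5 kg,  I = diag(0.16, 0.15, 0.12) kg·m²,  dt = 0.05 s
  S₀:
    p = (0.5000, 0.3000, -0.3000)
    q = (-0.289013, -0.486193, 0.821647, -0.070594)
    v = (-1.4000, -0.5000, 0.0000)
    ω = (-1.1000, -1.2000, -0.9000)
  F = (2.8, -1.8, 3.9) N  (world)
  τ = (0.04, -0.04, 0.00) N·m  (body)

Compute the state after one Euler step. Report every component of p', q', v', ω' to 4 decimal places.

p' = (0.4300, 0.2750, -0.3000)
q' = (-0.2790, -0.4983, 0.8204, -0.0269)
v' = (-1.3440, -0.5360, 0.0780)
ω' = (-1.0774, -1.2265, -0.8945)

a = F/m = (1.1200, -0.7200, 1.5600)
p' = p + v·dt = (0.4300, 0.2750, -0.3000)
v + (F/m)dt = (-1.3440, -0.5360, 0.0780)
gyro term ω×Iω = (-0.0324, 0.0396, -0.0132)
(τ − ω×Iω)/I = (0.4525, -0.5307, 0.1100)
ω + α·dt = (-1.0774, -1.2265, -0.8945)
q⊗(0,ω) = (0.3876295, -0.5062808, -0.0131047, 1.7473550)
q + ½dt·q⊗(0,ω), renormalized = (-0.2790, -0.4983, 0.8204, -0.0269)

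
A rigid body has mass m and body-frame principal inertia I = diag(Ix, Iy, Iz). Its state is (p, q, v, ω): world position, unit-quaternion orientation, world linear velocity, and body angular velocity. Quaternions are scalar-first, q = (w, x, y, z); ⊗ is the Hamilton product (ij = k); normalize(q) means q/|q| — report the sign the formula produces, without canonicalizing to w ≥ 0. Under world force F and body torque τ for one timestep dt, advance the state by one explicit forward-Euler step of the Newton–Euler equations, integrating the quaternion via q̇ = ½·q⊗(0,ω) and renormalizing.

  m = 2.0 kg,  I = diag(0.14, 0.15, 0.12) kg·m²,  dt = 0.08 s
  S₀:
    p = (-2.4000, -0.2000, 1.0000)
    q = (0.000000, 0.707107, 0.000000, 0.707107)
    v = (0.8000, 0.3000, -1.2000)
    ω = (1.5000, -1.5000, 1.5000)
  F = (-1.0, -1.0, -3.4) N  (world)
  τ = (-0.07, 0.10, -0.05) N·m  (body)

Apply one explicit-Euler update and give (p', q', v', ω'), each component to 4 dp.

p' = (-2.3360, -0.1760, 0.9040)
q' = (-0.0844, 0.7455, 0.0000, 0.6611)
v' = (0.7600, 0.2600, -1.3360)
ω' = (1.4214, -1.4707, 1.4817)

linear accel F/m = (-0.5000, -0.5000, -1.7000)
p' = p + v·dt = (-2.3360, -0.1760, 0.9040)
new velocity v' = (0.7600, 0.2600, -1.3360)
ω×(Iω) gyroscopic = (0.0675, 0.0450, -0.0225)
α = I⁻¹(τ − ω×Iω) = (-0.9821, 0.3667, -0.2292)
ω' = ω + α·dt = (1.4214, -1.4707, 1.4817)
2q̇ = q⊗(0,ω) = (-2.1213210, 1.0606605, 0.0000000, -1.0606605)
updated quaternion q' = (-0.0844, 0.7455, 0.0000, 0.6611)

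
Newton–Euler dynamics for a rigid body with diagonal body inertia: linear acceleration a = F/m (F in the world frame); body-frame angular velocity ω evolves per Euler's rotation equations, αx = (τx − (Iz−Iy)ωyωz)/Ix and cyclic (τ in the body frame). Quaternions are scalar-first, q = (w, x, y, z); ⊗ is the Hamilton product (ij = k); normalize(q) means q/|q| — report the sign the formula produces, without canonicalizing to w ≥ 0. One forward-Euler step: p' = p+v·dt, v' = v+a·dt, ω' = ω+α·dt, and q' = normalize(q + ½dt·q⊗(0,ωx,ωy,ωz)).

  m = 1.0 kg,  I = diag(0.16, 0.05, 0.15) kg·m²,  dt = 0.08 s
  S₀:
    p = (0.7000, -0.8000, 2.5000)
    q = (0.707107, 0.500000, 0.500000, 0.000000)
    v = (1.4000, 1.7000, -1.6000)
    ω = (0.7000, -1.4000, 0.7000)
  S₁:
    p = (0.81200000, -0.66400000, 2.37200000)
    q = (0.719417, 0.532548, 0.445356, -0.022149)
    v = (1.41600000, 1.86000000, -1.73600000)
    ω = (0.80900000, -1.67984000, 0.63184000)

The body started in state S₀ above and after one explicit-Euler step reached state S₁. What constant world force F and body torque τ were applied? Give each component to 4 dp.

F = (0.2000, 2.0000, -1.7000)
τ = (0.1200, -0.1700, -0.0200)

Δv = v₁−v₀ = (0.01600000, 0.16000000, -0.13600000)
F = m·Δv/dt = (0.2000, 2.0000, -1.7000)
ω₁ − ω₀ = (0.10900000, -0.27984000, -0.06816000)
precession coupling = (-0.0980, 0.0049, 0.1078)
τ = I·(Δω/dt) + ω₀×(Iω₀) = (0.1200, -0.1700, -0.0200)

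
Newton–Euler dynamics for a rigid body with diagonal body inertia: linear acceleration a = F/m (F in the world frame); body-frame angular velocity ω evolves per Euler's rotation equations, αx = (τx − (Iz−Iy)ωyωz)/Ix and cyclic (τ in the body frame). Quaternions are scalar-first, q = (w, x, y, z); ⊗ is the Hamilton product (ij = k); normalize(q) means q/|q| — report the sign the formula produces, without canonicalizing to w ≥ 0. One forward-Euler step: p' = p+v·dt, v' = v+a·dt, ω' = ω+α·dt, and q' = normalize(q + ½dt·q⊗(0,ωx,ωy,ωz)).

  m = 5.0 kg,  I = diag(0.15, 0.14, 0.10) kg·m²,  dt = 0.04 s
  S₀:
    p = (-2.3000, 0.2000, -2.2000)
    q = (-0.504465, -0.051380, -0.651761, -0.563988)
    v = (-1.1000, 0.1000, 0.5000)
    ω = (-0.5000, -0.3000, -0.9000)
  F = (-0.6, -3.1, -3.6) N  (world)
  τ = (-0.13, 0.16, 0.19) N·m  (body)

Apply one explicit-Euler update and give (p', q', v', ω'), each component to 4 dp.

p' = (-2.3440, 0.2040, -2.1800)
q' = (-0.5189, -0.0380, -0.6439, -0.5610)
v' = (-1.1048, 0.0752, 0.4712)
ω' = (-0.5318, -0.2607, -0.8234)

angular accel α = (-0.7947, 0.9821, 1.9150)
new body rate ω' = (-0.5318, -0.2607, -0.8234)
q⊗(0,ω) = (-0.7288075, 0.6696210, 0.3870915, 0.1435520)
updated quaternion q' = (-0.5189, -0.0380, -0.6439, -0.5610)
p' = p + v·dt = (-2.3440, 0.2040, -2.1800)
v' = v + a·dt = (-1.1048, 0.0752, 0.4712)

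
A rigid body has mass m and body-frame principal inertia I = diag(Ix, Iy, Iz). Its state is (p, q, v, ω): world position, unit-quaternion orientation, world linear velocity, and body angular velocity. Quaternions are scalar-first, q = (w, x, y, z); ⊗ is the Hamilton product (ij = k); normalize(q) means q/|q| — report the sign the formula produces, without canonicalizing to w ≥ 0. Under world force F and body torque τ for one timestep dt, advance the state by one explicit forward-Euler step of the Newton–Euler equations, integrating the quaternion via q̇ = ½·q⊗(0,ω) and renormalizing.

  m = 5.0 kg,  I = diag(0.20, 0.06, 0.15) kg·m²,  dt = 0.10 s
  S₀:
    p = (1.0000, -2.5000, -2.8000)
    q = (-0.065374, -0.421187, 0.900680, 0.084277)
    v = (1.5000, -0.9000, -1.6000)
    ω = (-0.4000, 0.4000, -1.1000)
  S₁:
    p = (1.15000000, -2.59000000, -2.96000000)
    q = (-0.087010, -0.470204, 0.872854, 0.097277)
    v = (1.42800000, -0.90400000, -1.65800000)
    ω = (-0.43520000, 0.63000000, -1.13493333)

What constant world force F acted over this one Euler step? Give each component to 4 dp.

F = (-3.6000, -0.2000, -2.9000)

velocity change Δv = (-0.07200000, -0.00400000, -0.05800000)
F = m·Δv/dt = (-3.6000, -0.2000, -2.9000)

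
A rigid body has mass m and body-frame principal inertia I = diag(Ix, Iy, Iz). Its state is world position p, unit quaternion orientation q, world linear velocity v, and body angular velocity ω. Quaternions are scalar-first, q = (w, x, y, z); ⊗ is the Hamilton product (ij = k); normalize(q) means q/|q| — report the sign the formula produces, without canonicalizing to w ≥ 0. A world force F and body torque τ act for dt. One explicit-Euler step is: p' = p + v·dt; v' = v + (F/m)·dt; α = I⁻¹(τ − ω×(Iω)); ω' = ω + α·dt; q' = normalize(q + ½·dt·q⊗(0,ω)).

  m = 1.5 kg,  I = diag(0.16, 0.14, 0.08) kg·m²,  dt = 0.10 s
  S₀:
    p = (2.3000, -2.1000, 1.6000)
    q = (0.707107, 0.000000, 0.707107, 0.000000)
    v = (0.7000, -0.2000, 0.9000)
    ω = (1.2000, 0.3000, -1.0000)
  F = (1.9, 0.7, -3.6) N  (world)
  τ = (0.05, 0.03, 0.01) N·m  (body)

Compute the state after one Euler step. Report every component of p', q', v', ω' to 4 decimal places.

p' = (2.3700, -2.1200, 1.6900)
q' = (0.6943, 0.0070, 0.7155, -0.0775)
v' = (0.8267, -0.1533, 0.6600)
ω' = (1.2200, 0.3900, -0.9785)

p' = p + v·dt = (2.3700, -2.1200, 1.6900)
new velocity v' = (0.8267, -0.1533, 0.6600)
(τ − ω×Iω)/I = (0.2000, 0.9000, 0.2150)
ω' = ω + α·dt = (1.2200, 0.3900, -0.9785)
2q̇ = q⊗(0,ω) = (-0.2121321, 0.1414214, 0.2121321, -1.5556354)
updated quaternion q' = (0.6943, 0.0070, 0.7155, -0.0775)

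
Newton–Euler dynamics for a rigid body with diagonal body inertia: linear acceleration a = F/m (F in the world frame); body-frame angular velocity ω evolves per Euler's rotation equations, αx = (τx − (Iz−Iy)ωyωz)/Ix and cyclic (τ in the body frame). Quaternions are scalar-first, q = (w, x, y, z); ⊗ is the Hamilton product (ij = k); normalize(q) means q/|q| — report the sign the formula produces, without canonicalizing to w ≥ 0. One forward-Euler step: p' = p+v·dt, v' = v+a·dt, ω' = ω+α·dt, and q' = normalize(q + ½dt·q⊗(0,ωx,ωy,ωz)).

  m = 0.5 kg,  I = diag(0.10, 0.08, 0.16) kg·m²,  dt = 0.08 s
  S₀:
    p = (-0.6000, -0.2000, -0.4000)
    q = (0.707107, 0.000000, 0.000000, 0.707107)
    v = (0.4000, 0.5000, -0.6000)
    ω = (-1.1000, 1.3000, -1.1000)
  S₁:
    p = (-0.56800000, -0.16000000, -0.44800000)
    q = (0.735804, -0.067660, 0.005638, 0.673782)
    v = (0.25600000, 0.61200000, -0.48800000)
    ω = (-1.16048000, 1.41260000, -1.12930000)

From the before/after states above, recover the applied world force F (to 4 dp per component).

F = (-0.9000, 0.7000, 0.7000)

velocity change Δv = (-0.14400000, 0.11200000, 0.11200000)
m·(v₁−v₀)/dt = (-0.9000, 0.7000, 0.7000)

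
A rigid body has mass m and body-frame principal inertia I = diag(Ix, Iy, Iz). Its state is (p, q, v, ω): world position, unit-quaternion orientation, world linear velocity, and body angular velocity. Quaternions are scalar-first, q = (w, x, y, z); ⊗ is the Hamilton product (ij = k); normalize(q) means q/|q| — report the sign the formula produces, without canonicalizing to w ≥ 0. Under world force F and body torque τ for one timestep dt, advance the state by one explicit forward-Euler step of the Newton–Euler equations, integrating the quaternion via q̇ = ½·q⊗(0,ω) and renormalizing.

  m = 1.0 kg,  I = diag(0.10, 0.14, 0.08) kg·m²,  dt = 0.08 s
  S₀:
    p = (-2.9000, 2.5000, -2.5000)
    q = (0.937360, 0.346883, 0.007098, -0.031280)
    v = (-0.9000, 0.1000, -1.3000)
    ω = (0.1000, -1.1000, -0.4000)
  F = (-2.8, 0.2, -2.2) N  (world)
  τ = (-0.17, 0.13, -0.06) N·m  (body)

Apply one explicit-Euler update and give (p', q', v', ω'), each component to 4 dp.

p' = (-2.9720, 2.5080, -2.6040)
q' = (0.9348, 0.3488, -0.0287, -0.0615)
v' = (-1.1240, 0.1160, -1.4760)
ω' = (-0.0149, -1.0253, -0.4556)

gyro term ω×Iω = (-0.0264, -0.0008, -0.0044)
(τ − ω×Iω)/I = (-1.4360, 0.9343, -0.6950)
new body rate ω' = (-0.0149, -1.0253, -0.4556)
Hamilton product q⊗(0,ω) = (-0.0393925, 0.0564888, -0.8954708, -0.7572251)
updated quaternion q' = (0.9348, 0.3488, -0.0287, -0.0615)
a = F/m = (-2.8000, 0.2000, -2.2000)
new position p' = (-2.9720, 2.5080, -2.6040)
new velocity v' = (-1.1240, 0.1160, -1.4760)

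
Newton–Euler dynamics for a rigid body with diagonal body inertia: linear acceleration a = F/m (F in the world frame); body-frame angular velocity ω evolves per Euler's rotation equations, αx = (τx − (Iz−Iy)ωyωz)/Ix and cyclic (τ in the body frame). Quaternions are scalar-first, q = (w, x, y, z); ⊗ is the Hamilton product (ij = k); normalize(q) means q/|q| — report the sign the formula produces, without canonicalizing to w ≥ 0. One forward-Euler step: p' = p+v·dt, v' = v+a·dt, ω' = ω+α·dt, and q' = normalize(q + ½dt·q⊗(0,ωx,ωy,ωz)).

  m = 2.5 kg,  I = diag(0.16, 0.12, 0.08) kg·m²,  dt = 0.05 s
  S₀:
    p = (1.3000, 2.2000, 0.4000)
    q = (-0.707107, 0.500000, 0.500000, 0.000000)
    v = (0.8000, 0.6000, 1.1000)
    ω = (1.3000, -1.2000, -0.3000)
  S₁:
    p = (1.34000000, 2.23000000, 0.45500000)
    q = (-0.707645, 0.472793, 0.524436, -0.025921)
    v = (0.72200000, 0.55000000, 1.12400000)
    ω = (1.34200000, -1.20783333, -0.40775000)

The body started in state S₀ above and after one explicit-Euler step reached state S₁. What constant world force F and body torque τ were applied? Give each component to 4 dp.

velocity change Δv = (-0.07800000, -0.05000000, 0.02400000)
F = m·Δv/dt = (-3.9000, -2.5000, 1.2000)
Δω = ω₁−ω₀ = (0.04200000, -0.00783333, -0.10775000)
I·α + gyro = (0.1200, -0.0500, -0.1100)

F = (-3.9000, -2.5000, 1.2000)
τ = (0.1200, -0.0500, -0.1100)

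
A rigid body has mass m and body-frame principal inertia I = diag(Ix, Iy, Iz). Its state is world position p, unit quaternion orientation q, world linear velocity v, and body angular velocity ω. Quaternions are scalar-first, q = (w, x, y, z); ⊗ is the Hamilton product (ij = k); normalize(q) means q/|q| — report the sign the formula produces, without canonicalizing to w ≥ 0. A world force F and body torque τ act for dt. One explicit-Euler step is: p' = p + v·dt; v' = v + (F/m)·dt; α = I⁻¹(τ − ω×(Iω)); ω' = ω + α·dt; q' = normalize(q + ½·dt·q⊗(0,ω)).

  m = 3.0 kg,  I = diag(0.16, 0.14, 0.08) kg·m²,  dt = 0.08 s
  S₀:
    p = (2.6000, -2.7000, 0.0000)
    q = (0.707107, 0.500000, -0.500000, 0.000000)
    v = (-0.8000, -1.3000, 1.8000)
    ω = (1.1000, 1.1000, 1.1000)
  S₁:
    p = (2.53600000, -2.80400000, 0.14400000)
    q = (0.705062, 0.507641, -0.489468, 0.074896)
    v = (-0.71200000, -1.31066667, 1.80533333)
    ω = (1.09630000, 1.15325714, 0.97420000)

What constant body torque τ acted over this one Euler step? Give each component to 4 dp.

ω₁ − ω₀ = (-0.00370000, 0.05325714, -0.12580000)
precession coupling = (-0.0726, 0.0968, -0.0242)
I·α + gyro = (-0.0800, 0.1900, -0.1500)

τ = (-0.0800, 0.1900, -0.1500)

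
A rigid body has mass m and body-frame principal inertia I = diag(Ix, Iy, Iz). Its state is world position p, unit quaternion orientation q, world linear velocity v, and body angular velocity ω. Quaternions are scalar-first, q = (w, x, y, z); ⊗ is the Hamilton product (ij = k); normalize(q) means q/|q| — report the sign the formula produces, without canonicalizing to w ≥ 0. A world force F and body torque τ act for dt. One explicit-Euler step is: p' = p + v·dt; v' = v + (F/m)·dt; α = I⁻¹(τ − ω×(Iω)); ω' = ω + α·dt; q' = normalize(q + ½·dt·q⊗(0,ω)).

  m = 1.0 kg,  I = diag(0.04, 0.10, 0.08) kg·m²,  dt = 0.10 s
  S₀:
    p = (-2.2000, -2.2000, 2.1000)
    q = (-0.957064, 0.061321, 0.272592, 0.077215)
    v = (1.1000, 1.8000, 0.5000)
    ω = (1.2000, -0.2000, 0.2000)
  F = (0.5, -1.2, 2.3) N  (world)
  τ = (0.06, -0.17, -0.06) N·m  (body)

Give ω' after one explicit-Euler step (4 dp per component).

ω' = (1.3480, -0.3604, 0.1430)

gyro term ω×Iω = (0.0008, -0.0096, -0.0144)
angular accel α = (1.4800, -1.6040, -0.5700)
ω + α·dt = (1.3480, -0.3604, 0.1430)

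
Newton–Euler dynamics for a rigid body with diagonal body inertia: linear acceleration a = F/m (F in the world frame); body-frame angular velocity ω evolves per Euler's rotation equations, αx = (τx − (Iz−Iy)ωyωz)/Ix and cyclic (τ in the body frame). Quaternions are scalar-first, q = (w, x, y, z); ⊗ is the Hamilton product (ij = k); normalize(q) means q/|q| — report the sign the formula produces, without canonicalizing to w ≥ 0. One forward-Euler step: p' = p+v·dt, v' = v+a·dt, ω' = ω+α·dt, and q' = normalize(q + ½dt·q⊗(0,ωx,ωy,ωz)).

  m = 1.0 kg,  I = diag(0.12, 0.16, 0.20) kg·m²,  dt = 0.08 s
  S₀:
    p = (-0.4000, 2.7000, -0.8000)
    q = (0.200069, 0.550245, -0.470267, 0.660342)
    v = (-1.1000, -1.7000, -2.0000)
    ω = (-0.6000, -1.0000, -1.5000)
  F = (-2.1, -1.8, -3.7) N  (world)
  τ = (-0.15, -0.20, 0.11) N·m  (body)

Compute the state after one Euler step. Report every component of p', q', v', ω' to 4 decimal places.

p' = (-0.4880, 2.5640, -0.9600)
q' = (0.2334, 0.5983, -0.4598, 0.6133)
v' = (-1.2680, -1.8440, -2.2960)
ω' = (-0.7400, -1.0640, -1.4656)

linear accel F/m = (-2.1000, -1.8000, -3.7000)
p + v·dt = (-0.4880, 2.5640, -0.9600)
v' = v + a·dt = (-1.2680, -1.8440, -2.2960)
ω×(Iω) gyroscopic = (0.0600, -0.0720, 0.0240)
(τ − ω×Iω)/I = (-1.7500, -0.8000, 0.4300)
new body rate ω' = (-0.7400, -1.0640, -1.4656)
q⊗(0,ω) = (0.8503930, 1.2457011, 0.2290933, -1.1325087)
updated quaternion q' = (0.2334, 0.5983, -0.4598, 0.6133)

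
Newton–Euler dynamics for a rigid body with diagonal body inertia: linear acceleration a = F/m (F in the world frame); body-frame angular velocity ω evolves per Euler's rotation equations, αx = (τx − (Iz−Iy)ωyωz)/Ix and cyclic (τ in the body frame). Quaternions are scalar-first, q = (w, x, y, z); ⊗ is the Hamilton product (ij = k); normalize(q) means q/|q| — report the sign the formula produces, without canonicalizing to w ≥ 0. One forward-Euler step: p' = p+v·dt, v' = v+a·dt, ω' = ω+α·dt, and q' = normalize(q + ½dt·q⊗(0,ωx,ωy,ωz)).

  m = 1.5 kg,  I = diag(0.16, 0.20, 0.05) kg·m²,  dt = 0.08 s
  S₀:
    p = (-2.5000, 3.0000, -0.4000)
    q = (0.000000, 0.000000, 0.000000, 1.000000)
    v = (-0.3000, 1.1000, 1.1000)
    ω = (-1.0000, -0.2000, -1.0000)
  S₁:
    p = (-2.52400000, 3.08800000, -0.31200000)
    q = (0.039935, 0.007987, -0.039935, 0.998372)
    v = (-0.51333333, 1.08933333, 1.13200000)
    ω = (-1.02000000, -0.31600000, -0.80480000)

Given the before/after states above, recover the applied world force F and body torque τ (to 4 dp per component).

F = (-4.0000, -0.2000, 0.6000)
τ = (-0.0700, -0.1800, 0.1300)

Δω = ω₁−ω₀ = (-0.02000000, -0.11600000, 0.19520000)
τ = I·(Δω/dt) + ω₀×(Iω₀) = (-0.0700, -0.1800, 0.1300)
Δv = v₁−v₀ = (-0.21333333, -0.01066667, 0.03200000)
applied force F = (-4.0000, -0.2000, 0.6000)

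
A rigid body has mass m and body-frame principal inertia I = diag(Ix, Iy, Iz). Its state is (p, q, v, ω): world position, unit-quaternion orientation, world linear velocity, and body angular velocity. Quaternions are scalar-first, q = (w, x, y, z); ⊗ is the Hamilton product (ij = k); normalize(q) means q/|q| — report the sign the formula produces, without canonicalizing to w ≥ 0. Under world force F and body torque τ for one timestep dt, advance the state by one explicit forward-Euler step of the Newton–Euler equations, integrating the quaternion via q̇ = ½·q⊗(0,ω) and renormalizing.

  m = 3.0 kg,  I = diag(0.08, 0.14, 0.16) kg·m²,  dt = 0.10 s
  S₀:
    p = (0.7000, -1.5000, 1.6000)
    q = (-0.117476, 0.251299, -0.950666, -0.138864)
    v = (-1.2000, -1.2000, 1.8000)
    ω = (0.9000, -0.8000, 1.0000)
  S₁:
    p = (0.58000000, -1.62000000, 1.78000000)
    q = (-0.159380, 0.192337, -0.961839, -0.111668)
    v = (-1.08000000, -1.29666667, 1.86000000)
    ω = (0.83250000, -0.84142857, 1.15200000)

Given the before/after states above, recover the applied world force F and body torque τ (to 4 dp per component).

F = (3.6000, -2.9000, 1.8000)
τ = (-0.0700, -0.1300, 0.2000)

velocity change Δv = (0.12000000, -0.09666667, 0.06000000)
applied force F = (3.6000, -2.9000, 1.8000)
rate change Δω = (-0.06750000, -0.04142857, 0.15200000)
applied torque τ = (-0.0700, -0.1300, 0.2000)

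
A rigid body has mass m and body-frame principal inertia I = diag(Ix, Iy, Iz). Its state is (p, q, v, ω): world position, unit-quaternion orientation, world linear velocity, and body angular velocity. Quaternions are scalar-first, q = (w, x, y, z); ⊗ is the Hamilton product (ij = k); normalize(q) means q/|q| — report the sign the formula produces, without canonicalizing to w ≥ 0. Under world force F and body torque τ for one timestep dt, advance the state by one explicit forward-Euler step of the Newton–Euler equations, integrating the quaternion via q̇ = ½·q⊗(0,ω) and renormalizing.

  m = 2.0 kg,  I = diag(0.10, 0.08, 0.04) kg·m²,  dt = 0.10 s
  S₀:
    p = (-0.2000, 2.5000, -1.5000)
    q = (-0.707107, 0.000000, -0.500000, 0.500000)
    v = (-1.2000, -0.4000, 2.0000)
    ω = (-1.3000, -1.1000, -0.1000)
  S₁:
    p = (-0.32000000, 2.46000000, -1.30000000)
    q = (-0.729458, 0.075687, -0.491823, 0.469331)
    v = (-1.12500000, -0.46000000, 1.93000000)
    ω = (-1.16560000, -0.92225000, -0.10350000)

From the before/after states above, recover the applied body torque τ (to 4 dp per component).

τ = (0.1300, 0.1500, -0.0300)

Δω = ω₁−ω₀ = (0.13440000, 0.17775000, -0.00350000)
applied torque τ = (0.1300, 0.1500, -0.0300)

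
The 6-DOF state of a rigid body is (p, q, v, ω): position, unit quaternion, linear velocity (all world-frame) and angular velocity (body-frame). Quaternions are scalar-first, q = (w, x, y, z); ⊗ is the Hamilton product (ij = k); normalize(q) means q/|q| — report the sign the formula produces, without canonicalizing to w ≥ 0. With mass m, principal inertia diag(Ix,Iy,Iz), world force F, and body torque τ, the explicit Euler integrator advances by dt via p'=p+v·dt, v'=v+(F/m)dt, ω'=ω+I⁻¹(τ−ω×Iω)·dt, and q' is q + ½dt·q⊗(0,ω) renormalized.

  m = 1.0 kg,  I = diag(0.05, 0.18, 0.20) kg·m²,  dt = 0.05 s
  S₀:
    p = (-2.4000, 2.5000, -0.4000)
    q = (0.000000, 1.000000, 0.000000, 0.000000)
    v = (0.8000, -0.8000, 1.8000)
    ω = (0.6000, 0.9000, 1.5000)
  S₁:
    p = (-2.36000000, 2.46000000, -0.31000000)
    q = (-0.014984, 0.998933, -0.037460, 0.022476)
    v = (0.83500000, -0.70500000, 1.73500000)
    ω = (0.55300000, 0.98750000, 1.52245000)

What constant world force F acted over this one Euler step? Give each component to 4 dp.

Δv = v₁−v₀ = (0.03500000, 0.09500000, -0.06500000)
applied force F = (0.7000, 1.9000, -1.3000)

F = (0.7000, 1.9000, -1.3000)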